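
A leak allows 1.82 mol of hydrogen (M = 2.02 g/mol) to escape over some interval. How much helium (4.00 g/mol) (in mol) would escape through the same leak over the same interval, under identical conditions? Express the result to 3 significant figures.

By Graham's law, rate_He/rate_H₂ = √(M_H₂/M_He) = √(2.02/4.00) = √0.5050 = 0.7106.
So the amount for He is 1.82 × 0.7106 = 1.29 mol.

1.29 mol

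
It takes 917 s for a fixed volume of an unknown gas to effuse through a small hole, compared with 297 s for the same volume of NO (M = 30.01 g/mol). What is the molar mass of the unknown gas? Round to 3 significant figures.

By Graham's law, t_X/t_NO = √(M_X/M_NO).
917/297 = 3.088 = √(M_X/30.01)
M_X = 30.01 × 3.088² = 30.01 × 9.533 = 286 g/mol

286 g/mol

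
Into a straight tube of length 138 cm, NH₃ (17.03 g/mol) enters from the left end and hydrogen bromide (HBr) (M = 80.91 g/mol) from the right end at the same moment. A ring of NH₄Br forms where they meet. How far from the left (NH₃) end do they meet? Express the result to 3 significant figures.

In equal time, each gas travels a distance ∝ its rate ∝ 1/√M, so d_NH₃/d_HBr = √(M_HBr/M_NH₃) = √(80.91/17.03) = 2.180.
With d_NH₃ + d_HBr = 138 cm, d_HBr = 138/(1 + 2.180) = 43.40 cm.
d_NH₃ = 138 − 43.40 = 94.6 cm.

94.6 cm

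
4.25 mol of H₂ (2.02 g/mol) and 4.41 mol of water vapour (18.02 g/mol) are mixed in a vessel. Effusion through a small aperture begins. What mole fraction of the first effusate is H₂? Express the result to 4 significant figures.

0.7422

Each component's effusion rate ∝ (its partial pressure)·(1/√M) ∝ n_i/√M_i.
x_H₂(eff) = (n_H₂/√M_H₂) / (n_H₂/√M_H₂ + n_H₂O/√M_H₂O)
= (4.25/√2.02) / (4.25/√2.02 + 4.41/√18.02) = 2.990/(2.990 + 1.039) = 0.7422.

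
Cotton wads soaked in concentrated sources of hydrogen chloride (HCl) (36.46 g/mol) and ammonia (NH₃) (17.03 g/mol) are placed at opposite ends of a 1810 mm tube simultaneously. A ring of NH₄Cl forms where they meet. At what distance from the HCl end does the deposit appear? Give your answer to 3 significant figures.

735 mm

The fronts meet when d_HCl + d_NH₃ = L with d_HCl/d_NH₃ = √(M_NH₃/M_HCl) (Graham's law). Here √(M_NH₃/M_HCl) = √(17.03/36.46) = 0.6834.
With d_HCl + d_NH₃ = 1810 mm, d_NH₃ = 1810/(1 + 0.6834) = 1075 mm.
d_HCl = 1810 − 1075 = 735 mm.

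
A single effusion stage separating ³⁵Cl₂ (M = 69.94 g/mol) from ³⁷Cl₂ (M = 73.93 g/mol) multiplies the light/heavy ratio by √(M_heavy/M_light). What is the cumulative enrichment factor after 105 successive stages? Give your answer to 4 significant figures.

Each stage multiplies the ratio by α = √(73.93/69.94), so after 105 stages the overall factor is α^105 = (73.93/69.94)^(105/2).
= 1.05705^(105/2) = 18.41.

18.41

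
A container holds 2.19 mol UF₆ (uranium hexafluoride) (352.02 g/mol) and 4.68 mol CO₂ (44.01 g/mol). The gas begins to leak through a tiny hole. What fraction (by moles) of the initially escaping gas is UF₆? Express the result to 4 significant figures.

Effusion rate of each component ∝ n_i/√M_i (partial pressure × 1/√M).
x_UF₆(eff) = (n_UF₆/√M_UF₆) / (n_UF₆/√M_UF₆ + n_CO₂/√M_CO₂)
= (2.19/√352.02) / (2.19/√352.02 + 4.68/√44.01) = 0.1167/(0.1167 + 0.7055) = 0.1420.

0.1420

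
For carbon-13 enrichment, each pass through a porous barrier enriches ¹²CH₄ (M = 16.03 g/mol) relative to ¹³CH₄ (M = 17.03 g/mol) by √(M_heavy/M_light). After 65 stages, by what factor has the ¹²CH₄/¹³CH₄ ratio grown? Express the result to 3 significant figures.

7.15

After 65 stages the ratio has grown by (√(17.03/16.03))^65 = (17.03/16.03)^(65/2).
= 1.06238^(65/2) = 7.15.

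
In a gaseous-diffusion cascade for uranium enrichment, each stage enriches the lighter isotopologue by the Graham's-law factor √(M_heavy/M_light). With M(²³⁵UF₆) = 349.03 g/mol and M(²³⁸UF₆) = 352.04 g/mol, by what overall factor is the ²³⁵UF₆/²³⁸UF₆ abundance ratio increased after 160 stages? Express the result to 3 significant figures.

Each stage multiplies the ratio by α = √(352.04/349.03), so after 160 stages the overall factor is α^160 = (352.04/349.03)^(160/2).
= 1.00862^80 = 1.99.

1.99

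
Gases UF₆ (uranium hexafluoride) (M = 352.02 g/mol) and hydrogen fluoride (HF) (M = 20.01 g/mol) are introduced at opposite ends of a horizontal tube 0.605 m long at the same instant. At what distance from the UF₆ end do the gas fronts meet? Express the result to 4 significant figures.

0.1165 m

Distances travelled in equal time are proportional to diffusion rates, so d_UF₆/d_HF = √(M_HF/M_UF₆) = √(20.01/352.02) = 0.2384.
With d_UF₆ + d_HF = 0.605 m, d_HF = 0.605/(1 + 0.2384) = 0.4885 m.
d_UF₆ = 0.605 − 0.4885 = 0.1165 m.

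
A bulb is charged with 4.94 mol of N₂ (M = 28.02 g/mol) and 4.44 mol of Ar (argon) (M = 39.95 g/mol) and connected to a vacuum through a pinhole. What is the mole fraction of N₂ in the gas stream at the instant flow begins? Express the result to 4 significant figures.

The effusion rate of species i is ∝ p_i/√M_i ∝ n_i/√M_i.
x_N₂(eff) = (n_N₂/√M_N₂) / (n_N₂/√M_N₂ + n_Ar/√M_Ar)
= (4.94/√28.02) / (4.94/√28.02 + 4.44/√39.95) = 0.9332/(0.9332 + 0.7025) = 0.5705.

0.5705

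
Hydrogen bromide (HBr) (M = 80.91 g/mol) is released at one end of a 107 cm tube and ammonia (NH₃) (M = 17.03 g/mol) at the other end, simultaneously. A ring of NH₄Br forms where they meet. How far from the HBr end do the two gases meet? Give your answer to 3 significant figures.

Graham's law gives d_HBr/d_NH₃ = rate_HBr/rate_NH₃ = √(M_NH₃/M_HBr) = √(17.03/80.91) = 0.4588.
With d_HBr + d_NH₃ = 107 cm, d_NH₃ = 107/(1 + 0.4588) = 73.35 cm.
d_HBr = 107 − 73.35 = 33.7 cm.

33.7 cm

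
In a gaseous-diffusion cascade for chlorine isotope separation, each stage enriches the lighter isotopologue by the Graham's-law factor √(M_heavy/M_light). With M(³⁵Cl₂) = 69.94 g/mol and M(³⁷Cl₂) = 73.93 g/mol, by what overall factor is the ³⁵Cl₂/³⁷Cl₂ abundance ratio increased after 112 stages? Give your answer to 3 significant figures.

22.4

After 112 stages the ratio has grown by (√(73.93/69.94))^112 = (73.93/69.94)^(112/2).
= 1.05705^56 = 22.4.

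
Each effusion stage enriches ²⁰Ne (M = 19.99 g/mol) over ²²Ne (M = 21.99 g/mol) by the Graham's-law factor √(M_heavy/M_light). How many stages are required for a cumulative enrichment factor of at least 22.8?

Single-stage factor α = √(21.99/19.99), so ln α = ½ ln(1.10005) = 0.04768.
Need α^N ≥ 22.8 ⇒ N ≥ ln(22.8) / ln α = 3.127 / 0.04768 = 65.58.
Minimum whole number of stages: N = 66.

66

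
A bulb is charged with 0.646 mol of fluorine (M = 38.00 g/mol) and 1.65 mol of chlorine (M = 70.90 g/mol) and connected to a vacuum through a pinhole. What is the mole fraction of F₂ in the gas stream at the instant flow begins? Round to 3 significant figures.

0.348

Effusion rate of each component ∝ n_i/√M_i (partial pressure × 1/√M).
Mole fraction of F₂ in the effusate = (n_F₂/√M_F₂) / (n_F₂/√M_F₂ + n_Cl₂/√M_Cl₂)
= (0.646/√38.00) / (0.646/√38.00 + 1.65/√70.90) = 0.1048/(0.1048 + 0.1960) = 0.348.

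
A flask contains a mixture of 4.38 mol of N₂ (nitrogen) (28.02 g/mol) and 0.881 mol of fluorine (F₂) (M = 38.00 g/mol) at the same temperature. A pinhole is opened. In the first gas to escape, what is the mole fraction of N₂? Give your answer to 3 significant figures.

Effusion rate of each component ∝ n_i/√M_i (partial pressure × 1/√M).
x_N₂(eff) = (n_N₂/√M_N₂) / (n_N₂/√M_N₂ + n_F₂/√M_F₂)
= (4.38/√28.02) / (4.38/√28.02 + 0.881/√38.00) = 0.8274/(0.8274 + 0.1429) = 0.853.

0.853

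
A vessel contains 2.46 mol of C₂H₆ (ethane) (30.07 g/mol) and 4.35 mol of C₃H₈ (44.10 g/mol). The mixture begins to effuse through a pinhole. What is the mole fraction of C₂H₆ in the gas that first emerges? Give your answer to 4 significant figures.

Effusion rate of each component ∝ n_i/√M_i (partial pressure × 1/√M).
Mole fraction of C₂H₆ in the effusate = (n_C₂H₆/√M_C₂H₆) / (n_C₂H₆/√M_C₂H₆ + n_C₃H₈/√M_C₃H₈)
= (2.46/√30.07) / (2.46/√30.07 + 4.35/√44.10) = 0.4486/(0.4486 + 0.6550) = 0.4065.

0.4065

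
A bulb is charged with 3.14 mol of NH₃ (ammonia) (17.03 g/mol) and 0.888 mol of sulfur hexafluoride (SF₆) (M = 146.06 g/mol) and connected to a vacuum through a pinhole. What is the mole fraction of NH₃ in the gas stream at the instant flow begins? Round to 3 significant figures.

Rate_i ∝ x_i/√M_i (Graham's law weighted by mole fraction), so the effusate composition follows n_i/√M_i.
Mole fraction of NH₃ in the effusate = (n_NH₃/√M_NH₃) / (n_NH₃/√M_NH₃ + n_SF₆/√M_SF₆)
= (3.14/√17.03) / (3.14/√17.03 + 0.888/√146.06) = 0.7609/(0.7609 + 0.07348) = 0.912.

0.912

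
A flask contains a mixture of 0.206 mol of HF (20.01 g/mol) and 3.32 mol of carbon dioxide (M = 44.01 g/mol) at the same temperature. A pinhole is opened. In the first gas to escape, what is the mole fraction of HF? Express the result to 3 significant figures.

0.0843

The effusion rate of species i is ∝ p_i/√M_i ∝ n_i/√M_i.
Mole fraction of HF in the effusate = (n_HF/√M_HF) / (n_HF/√M_HF + n_CO₂/√M_CO₂)
= (0.206/√20.01) / (0.206/√20.01 + 3.32/√44.01) = 0.04605/(0.04605 + 0.5005) = 0.0843.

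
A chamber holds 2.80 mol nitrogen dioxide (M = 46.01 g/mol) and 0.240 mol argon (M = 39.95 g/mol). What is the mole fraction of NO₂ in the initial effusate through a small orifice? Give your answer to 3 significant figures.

Rate_i ∝ x_i/√M_i (Graham's law weighted by mole fraction), so the effusate composition follows n_i/√M_i.
x_NO₂(eff) = (n_NO₂/√M_NO₂) / (n_NO₂/√M_NO₂ + n_Ar/√M_Ar)
= (2.80/√46.01) / (2.80/√46.01 + 0.240/√39.95) = 0.4128/(0.4128 + 0.03797) = 0.916.

0.916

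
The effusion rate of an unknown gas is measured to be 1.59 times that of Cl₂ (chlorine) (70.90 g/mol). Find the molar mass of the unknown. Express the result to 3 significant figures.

By Graham's law, rate_X/rate_Cl₂ = √(M_Cl₂/M_X).
1.59 = √(70.90/M_X)
M_X = 70.90 / 1.59² = 70.90 / 2.528 = 28.0 g/mol

28.0 g/mol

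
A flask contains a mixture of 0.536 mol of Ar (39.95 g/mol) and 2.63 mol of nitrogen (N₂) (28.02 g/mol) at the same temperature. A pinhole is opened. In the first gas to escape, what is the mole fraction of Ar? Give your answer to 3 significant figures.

0.146

Rate_i ∝ x_i/√M_i (Graham's law weighted by mole fraction), so the effusate composition follows n_i/√M_i.
So x_Ar in the escaping gas = (n_Ar/√M_Ar) / Σ(n_i/√M_i)
= (0.536/√39.95) / (0.536/√39.95 + 2.63/√28.02) = 0.08480/(0.08480 + 0.4968) = 0.146.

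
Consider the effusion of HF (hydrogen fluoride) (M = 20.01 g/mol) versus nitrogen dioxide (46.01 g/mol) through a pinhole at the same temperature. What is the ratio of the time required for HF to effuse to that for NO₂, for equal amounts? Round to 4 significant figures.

Graham's law gives t_HF/t_NO₂ = √(M_HF/M_NO₂) = √(20.01/46.01) = √0.4349 = 0.6595.

0.6595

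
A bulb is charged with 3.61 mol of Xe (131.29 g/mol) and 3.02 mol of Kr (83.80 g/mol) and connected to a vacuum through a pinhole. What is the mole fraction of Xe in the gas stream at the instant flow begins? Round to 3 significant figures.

The effusion rate of species i is ∝ p_i/√M_i ∝ n_i/√M_i.
Mole fraction of Xe in the effusate = (n_Xe/√M_Xe) / (n_Xe/√M_Xe + n_Kr/√M_Kr)
= (3.61/√131.29) / (3.61/√131.29 + 3.02/√83.80) = 0.3151/(0.3151 + 0.3299) = 0.488.

0.488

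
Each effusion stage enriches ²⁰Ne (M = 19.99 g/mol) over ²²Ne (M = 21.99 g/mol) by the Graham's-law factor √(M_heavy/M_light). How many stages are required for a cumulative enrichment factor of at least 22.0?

65

Single-stage factor α = √(21.99/19.99), so ln α = ½ ln(1.10005) = 0.04768.
Need α^N ≥ 22.0 ⇒ N ≥ ln(22.0) / ln α = 3.091 / 0.04768 = 64.83.
So at least 65 stages are needed.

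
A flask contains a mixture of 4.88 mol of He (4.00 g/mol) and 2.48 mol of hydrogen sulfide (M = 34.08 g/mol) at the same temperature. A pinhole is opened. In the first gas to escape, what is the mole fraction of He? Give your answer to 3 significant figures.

Each component's effusion rate ∝ (its partial pressure)·(1/√M) ∝ n_i/√M_i.
So x_He in the escaping gas = (n_He/√M_He) / Σ(n_i/√M_i)
= (4.88/√4.00) / (4.88/√4.00 + 2.48/√34.08) = 2.440/(2.440 + 0.4248) = 0.852.

0.852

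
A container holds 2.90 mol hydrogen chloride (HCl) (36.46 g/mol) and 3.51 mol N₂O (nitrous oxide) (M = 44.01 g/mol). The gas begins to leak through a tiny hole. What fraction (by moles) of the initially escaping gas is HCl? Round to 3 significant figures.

Each component's effusion rate ∝ (its partial pressure)·(1/√M) ∝ n_i/√M_i.
x_HCl(eff) = (n_HCl/√M_HCl) / (n_HCl/√M_HCl + n_N₂O/√M_N₂O)
= (2.90/√36.46) / (2.90/√36.46 + 3.51/√44.01) = 0.4803/(0.4803 + 0.5291) = 0.476.

0.476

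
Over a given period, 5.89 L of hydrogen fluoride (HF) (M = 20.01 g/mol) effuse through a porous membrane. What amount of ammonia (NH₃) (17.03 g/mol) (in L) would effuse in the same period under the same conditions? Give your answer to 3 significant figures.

Graham's law gives rate_NH₃/rate_HF = √(M_HF/M_NH₃) = √(20.01/17.03) = √1.175 = 1.084.
So the volume for NH₃ is 5.89 × 1.084 = 6.38 L.

6.38 L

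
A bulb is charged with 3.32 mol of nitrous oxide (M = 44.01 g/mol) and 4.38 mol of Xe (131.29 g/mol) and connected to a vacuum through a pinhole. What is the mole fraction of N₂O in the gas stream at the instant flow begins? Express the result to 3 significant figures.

Effusion rate of each component ∝ n_i/√M_i (partial pressure × 1/√M).
x_N₂O(eff) = (n_N₂O/√M_N₂O) / (n_N₂O/√M_N₂O + n_Xe/√M_Xe)
= (3.32/√44.01) / (3.32/√44.01 + 4.38/√131.29) = 0.5005/(0.5005 + 0.3823) = 0.567.

0.567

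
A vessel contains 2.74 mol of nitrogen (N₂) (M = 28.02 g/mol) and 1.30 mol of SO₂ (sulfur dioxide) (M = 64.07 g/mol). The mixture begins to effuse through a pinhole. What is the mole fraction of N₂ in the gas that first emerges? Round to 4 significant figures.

Effusion rate of each component ∝ n_i/√M_i (partial pressure × 1/√M).
Mole fraction of N₂ in the effusate = (n_N₂/√M_N₂) / (n_N₂/√M_N₂ + n_SO₂/√M_SO₂)
= (2.74/√28.02) / (2.74/√28.02 + 1.30/√64.07) = 0.5176/(0.5176 + 0.1624) = 0.7612.

0.7612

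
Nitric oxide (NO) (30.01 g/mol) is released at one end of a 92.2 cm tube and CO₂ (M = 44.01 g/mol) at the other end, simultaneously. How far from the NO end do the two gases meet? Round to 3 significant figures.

The fronts meet when d_NO + d_CO₂ = L with d_NO/d_CO₂ = √(M_CO₂/M_NO) (Graham's law). Here √(M_CO₂/M_NO) = √(44.01/30.01) = 1.211.
With d_NO + d_CO₂ = 92.2 cm, d_CO₂ = 92.2/(1 + 1.211) = 41.70 cm.
d_NO = 92.2 − 41.70 = 50.5 cm.

50.5 cm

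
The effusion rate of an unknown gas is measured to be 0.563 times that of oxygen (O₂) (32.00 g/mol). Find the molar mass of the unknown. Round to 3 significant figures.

From Graham's law, rate_X/rate_O₂ = √(M_O₂/M_X).
0.563 = √(32.00/M_X)
M_X = 32.00 / 0.563² = 32.00 / 0.3170 = 101 g/mol

101 g/mol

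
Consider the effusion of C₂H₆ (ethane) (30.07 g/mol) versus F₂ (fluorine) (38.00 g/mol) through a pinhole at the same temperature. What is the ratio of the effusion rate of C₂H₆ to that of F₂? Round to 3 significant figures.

1.12

Since effusion rate ∝ 1/√M, rate_C₂H₆/rate_F₂ = √(M_F₂/M_C₂H₆) = √(38.00/30.07) = √1.264 = 1.12.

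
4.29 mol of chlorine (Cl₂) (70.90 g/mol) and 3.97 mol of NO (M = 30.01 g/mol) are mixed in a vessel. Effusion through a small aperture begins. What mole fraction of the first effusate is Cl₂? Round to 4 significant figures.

Rate_i ∝ x_i/√M_i (Graham's law weighted by mole fraction), so the effusate composition follows n_i/√M_i.
x_Cl₂(eff) = (n_Cl₂/√M_Cl₂) / (n_Cl₂/√M_Cl₂ + n_NO/√M_NO)
= (4.29/√70.90) / (4.29/√70.90 + 3.97/√30.01) = 0.5095/(0.5095 + 0.7247) = 0.4128.

0.4128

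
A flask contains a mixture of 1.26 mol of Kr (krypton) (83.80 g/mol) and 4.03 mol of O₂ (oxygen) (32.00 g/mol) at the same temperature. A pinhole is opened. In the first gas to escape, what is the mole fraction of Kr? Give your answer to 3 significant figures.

0.162

Rate_i ∝ x_i/√M_i (Graham's law weighted by mole fraction), so the effusate composition follows n_i/√M_i.
Mole fraction of Kr in the effusate = (n_Kr/√M_Kr) / (n_Kr/√M_Kr + n_O₂/√M_O₂)
= (1.26/√83.80) / (1.26/√83.80 + 4.03/√32.00) = 0.1376/(0.1376 + 0.7124) = 0.162.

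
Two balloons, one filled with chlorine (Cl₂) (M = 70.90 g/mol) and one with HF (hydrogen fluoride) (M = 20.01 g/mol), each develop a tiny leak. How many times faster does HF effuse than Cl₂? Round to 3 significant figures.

Graham's law gives rate_HF/rate_Cl₂ = √(M_Cl₂/M_HF) = √(70.90/20.01) = √3.543 = 1.88.

1.88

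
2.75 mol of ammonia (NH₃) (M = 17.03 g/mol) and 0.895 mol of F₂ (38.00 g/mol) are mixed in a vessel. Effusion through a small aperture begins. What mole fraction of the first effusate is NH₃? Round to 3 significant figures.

0.821

The effusion rate of species i is ∝ p_i/√M_i ∝ n_i/√M_i.
So x_NH₃ in the escaping gas = (n_NH₃/√M_NH₃) / Σ(n_i/√M_i)
= (2.75/√17.03) / (2.75/√17.03 + 0.895/√38.00) = 0.6664/(0.6664 + 0.1452) = 0.821.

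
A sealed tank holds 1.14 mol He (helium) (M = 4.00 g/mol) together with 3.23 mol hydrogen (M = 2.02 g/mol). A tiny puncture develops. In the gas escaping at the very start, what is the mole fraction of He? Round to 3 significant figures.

Effusion rate of each component ∝ n_i/√M_i (partial pressure × 1/√M).
So x_He in the escaping gas = (n_He/√M_He) / Σ(n_i/√M_i)
= (1.14/√4.00) / (1.14/√4.00 + 3.23/√2.02) = 0.5700/(0.5700 + 2.273) = 0.201.

0.201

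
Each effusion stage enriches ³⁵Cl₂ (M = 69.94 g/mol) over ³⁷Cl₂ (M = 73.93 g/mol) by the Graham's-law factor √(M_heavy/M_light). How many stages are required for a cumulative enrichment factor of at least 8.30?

77

Single-stage factor α = √(73.93/69.94), so ln α = ½ ln(1.05705) = 0.02774.
Need α^N ≥ 8.30 ⇒ N ≥ ln(8.30) / ln α = 2.116 / 0.02774 = 76.29.
Minimum whole number of stages: N = 77.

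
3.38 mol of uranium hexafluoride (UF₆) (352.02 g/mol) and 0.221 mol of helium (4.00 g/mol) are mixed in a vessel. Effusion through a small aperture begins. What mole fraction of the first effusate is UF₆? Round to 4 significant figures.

Each component's effusion rate ∝ (its partial pressure)·(1/√M) ∝ n_i/√M_i.
Mole fraction of UF₆ in the effusate = (n_UF₆/√M_UF₆) / (n_UF₆/√M_UF₆ + n_He/√M_He)
= (3.38/√352.02) / (3.38/√352.02 + 0.221/√4.00) = 0.1801/(0.1801 + 0.1105) = 0.6198.

0.6198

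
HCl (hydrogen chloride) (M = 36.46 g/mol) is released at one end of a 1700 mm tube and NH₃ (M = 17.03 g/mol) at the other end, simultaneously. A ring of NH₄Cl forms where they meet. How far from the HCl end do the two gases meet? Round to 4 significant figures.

Distances travelled in equal time are proportional to diffusion rates, so d_HCl/d_NH₃ = √(M_NH₃/M_HCl) = √(17.03/36.46) = 0.6834.
With d_HCl + d_NH₃ = 1700 mm, d_NH₃ = 1700/(1 + 0.6834) = 1010 mm.
d_HCl = 1700 − 1010 = 690.2 mm.

690.2 mm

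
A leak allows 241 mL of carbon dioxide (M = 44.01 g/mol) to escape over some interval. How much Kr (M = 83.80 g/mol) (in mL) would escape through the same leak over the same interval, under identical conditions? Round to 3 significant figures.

175 mL

Using Graham's law: rate_Kr/rate_CO₂ = √(M_CO₂/M_Kr) = √(44.01/83.80) = √0.5252 = 0.7247.
So the volume for Kr is 241 × 0.7247 = 175 mL.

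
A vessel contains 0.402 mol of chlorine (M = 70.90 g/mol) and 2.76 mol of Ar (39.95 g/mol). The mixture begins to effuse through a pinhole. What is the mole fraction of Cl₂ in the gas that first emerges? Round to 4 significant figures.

0.09856

Effusion rate of each component ∝ n_i/√M_i (partial pressure × 1/√M).
x_Cl₂(eff) = (n_Cl₂/√M_Cl₂) / (n_Cl₂/√M_Cl₂ + n_Ar/√M_Ar)
= (0.402/√70.90) / (0.402/√70.90 + 2.76/√39.95) = 0.04774/(0.04774 + 0.4367) = 0.09856.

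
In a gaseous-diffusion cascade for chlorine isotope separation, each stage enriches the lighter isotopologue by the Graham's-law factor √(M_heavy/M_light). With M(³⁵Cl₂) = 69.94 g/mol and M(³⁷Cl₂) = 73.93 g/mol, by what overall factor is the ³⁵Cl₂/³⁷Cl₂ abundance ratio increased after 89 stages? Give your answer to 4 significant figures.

11.81

The single-stage factor is √(M_heavy/M_light), so 89 stages give [√(73.93/69.94)]^89 = (73.93/69.94)^(89/2).
= 1.05705^(89/2) = 11.81.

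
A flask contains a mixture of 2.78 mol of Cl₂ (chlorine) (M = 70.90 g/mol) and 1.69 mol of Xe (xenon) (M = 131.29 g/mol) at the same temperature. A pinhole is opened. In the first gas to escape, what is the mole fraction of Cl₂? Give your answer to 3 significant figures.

0.691

Effusion rate of each component ∝ n_i/√M_i (partial pressure × 1/√M).
x_Cl₂(eff) = (n_Cl₂/√M_Cl₂) / (n_Cl₂/√M_Cl₂ + n_Xe/√M_Xe)
= (2.78/√70.90) / (2.78/√70.90 + 1.69/√131.29) = 0.3302/(0.3302 + 0.1475) = 0.691.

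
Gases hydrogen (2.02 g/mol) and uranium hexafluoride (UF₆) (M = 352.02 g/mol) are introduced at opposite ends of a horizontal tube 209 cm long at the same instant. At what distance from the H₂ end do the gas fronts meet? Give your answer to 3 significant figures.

In equal time, each gas travels a distance ∝ its rate ∝ 1/√M, so d_H₂/d_UF₆ = √(M_UF₆/M_H₂) = √(352.02/2.02) = 13.20.
With d_H₂ + d_UF₆ = 209 cm, d_UF₆ = 209/(1 + 13.20) = 14.72 cm.
d_H₂ = 209 − 14.72 = 194 cm.

194 cm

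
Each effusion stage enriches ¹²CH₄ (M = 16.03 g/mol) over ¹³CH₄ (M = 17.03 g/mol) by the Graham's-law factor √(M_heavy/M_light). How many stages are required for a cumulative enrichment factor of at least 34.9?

With α = √(17.03/16.03) per stage, ln α = ½ ln(1.06238) = 0.03026.
Need α^N ≥ 34.9 ⇒ N ≥ ln(34.9) / ln α = 3.552 / 0.03026 = 117.41.
So at least 118 stages are needed.

118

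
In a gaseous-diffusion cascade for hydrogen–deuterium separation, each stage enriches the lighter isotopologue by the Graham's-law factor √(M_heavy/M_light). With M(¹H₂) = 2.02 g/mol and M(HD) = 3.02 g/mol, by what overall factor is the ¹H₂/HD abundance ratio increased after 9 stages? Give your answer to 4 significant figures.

The single-stage factor is √(M_heavy/M_light), so 9 stages give [√(3.02/2.02)]^9 = (3.02/2.02)^(9/2).
= 1.49505^(9/2) = 6.109.

6.109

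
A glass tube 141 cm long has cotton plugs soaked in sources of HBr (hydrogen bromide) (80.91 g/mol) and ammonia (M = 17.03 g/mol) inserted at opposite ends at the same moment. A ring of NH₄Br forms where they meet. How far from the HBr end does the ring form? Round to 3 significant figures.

In equal time, each gas travels a distance ∝ its rate ∝ 1/√M, so d_HBr/d_NH₃ = √(M_NH₃/M_HBr) = √(17.03/80.91) = 0.4588.
With d_HBr + d_NH₃ = 141 cm, d_NH₃ = 141/(1 + 0.4588) = 96.66 cm.
d_HBr = 141 − 96.66 = 44.3 cm.

44.3 cm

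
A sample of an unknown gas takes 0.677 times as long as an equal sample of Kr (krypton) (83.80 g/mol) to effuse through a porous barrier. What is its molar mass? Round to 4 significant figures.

38.41 g/mol

Using Graham's law: t_X/t_Kr = √(M_X/M_Kr).
0.677 = √(M_X/83.80)
M_X = 83.80 × 0.677² = 83.80 × 0.4583 = 38.41 g/mol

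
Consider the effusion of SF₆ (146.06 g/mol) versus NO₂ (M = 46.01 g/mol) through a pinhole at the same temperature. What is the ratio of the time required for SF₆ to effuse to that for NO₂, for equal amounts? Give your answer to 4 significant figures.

Using Graham's law: t_SF₆/t_NO₂ = √(M_SF₆/M_NO₂) = √(146.06/46.01) = √3.175 = 1.782.

1.782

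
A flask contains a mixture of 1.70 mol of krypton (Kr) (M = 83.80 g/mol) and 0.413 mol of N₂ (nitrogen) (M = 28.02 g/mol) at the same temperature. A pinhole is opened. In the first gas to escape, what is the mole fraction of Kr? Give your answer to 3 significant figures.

0.704

Each component's effusion rate ∝ (its partial pressure)·(1/√M) ∝ n_i/√M_i.
x_Kr(eff) = (n_Kr/√M_Kr) / (n_Kr/√M_Kr + n_N₂/√M_N₂)
= (1.70/√83.80) / (1.70/√83.80 + 0.413/√28.02) = 0.1857/(0.1857 + 0.07802) = 0.704.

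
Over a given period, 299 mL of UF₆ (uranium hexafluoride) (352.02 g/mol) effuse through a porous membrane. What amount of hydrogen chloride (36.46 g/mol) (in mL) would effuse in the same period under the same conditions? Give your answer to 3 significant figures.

Using Graham's law: rate_HCl/rate_UF₆ = √(M_UF₆/M_HCl) = √(352.02/36.46) = √9.655 = 3.107.
So the volume for HCl is 299 × 3.107 = 929 mL.

929 mL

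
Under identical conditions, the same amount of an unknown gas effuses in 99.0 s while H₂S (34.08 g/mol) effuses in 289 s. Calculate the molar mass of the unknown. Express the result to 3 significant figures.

Since effusion rate ∝ 1/√M, t_X/t_H₂S = √(M_X/M_H₂S).
99.0/289 = 0.3426 = √(M_X/34.08)
M_X = 34.08 × 0.3426² = 34.08 × 0.1173 = 4.00 g/mol

4.00 g/mol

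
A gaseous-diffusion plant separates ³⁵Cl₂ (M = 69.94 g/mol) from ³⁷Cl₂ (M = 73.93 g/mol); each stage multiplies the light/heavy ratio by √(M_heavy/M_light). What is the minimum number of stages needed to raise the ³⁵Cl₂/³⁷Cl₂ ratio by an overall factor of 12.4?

91

With α = √(73.93/69.94) per stage, ln α = ½ ln(1.05705) = 0.02774.
Need α^N ≥ 12.4 ⇒ N ≥ ln(12.4) / ln α = 2.518 / 0.02774 = 90.76.
So at least 91 stages are needed.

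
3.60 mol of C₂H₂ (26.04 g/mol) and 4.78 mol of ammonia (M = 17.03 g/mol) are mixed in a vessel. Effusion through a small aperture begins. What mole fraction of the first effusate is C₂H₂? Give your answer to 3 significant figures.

Each component's effusion rate ∝ (its partial pressure)·(1/√M) ∝ n_i/√M_i.
Mole fraction of C₂H₂ in the effusate = (n_C₂H₂/√M_C₂H₂) / (n_C₂H₂/√M_C₂H₂ + n_NH₃/√M_NH₃)
= (3.60/√26.04) / (3.60/√26.04 + 4.78/√17.03) = 0.7055/(0.7055 + 1.158) = 0.379.

0.379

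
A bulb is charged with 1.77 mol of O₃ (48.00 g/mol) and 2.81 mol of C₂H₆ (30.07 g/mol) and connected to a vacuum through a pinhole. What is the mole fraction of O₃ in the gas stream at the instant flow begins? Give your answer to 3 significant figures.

0.333

Each component's effusion rate ∝ (its partial pressure)·(1/√M) ∝ n_i/√M_i.
Mole fraction of O₃ in the effusate = (n_O₃/√M_O₃) / (n_O₃/√M_O₃ + n_C₂H₆/√M_C₂H₆)
= (1.77/√48.00) / (1.77/√48.00 + 2.81/√30.07) = 0.2555/(0.2555 + 0.5124) = 0.333.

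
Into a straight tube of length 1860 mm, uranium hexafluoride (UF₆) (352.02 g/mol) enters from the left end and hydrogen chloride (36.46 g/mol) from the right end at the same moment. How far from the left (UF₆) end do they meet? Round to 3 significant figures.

453 mm

Distances travelled in equal time are proportional to diffusion rates, so d_UF₆/d_HCl = √(M_HCl/M_UF₆) = √(36.46/352.02) = 0.3218.
With d_UF₆ + d_HCl = 1860 mm, d_HCl = 1860/(1 + 0.3218) = 1407 mm.
d_UF₆ = 1860 − 1407 = 453 mm.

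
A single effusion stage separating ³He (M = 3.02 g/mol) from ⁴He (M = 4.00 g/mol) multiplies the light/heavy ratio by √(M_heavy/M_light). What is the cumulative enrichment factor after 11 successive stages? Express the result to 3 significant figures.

Overall factor = α^11 with α = √(4.00/3.02), i.e. (4.00/3.02)^(11/2).
= 1.32450^(11/2) = 4.69.

4.69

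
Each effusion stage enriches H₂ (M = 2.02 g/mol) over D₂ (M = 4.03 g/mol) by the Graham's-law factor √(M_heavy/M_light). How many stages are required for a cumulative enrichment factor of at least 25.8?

Per stage α = (4.03/2.02)^(1/2) = 1.99505^0.5, giving ln α = 0.3453.
Need α^N ≥ 25.8 ⇒ N ≥ ln(25.8) / ln α = 3.250 / 0.3453 = 9.41.
So at least 10 stages are needed.

10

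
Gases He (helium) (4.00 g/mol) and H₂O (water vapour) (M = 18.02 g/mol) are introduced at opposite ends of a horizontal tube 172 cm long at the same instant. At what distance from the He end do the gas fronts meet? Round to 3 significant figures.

Distances travelled in equal time are proportional to diffusion rates, so d_He/d_H₂O = √(M_H₂O/M_He) = √(18.02/4.00) = 2.122.
With d_He + d_H₂O = 172 cm, d_H₂O = 172/(1 + 2.122) = 55.08 cm.
d_He = 172 − 55.08 = 117 cm.

117 cm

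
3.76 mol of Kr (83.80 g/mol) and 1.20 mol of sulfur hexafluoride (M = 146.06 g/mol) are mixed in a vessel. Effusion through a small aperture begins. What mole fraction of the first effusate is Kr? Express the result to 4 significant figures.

Rate_i ∝ x_i/√M_i (Graham's law weighted by mole fraction), so the effusate composition follows n_i/√M_i.
Mole fraction of Kr in the effusate = (n_Kr/√M_Kr) / (n_Kr/√M_Kr + n_SF₆/√M_SF₆)
= (3.76/√83.80) / (3.76/√83.80 + 1.20/√146.06) = 0.4107/(0.4107 + 0.09929) = 0.8053.

0.8053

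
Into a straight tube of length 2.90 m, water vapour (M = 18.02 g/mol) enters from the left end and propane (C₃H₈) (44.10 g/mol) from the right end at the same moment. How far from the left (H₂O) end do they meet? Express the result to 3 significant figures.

Graham's law gives d_H₂O/d_C₃H₈ = rate_H₂O/rate_C₃H₈ = √(M_C₃H₈/M_H₂O) = √(44.10/18.02) = 1.564.
With d_H₂O + d_C₃H₈ = 2.90 m, d_C₃H₈ = 2.90/(1 + 1.564) = 1.131 m.
d_H₂O = 2.90 − 1.131 = 1.77 m.

1.77 m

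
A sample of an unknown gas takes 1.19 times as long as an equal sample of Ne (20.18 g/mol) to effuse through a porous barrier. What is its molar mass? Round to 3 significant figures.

Graham's law gives t_X/t_Ne = √(M_X/M_Ne).
1.19 = √(M_X/20.18)
M_X = 20.18 × 1.19² = 20.18 × 1.416 = 28.6 g/mol

28.6 g/mol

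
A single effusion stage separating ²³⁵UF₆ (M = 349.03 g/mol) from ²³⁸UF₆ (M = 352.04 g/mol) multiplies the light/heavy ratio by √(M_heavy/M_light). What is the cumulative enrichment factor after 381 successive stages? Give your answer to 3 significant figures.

Overall factor = α^381 with α = √(352.04/349.03), i.e. (352.04/349.03)^(381/2).
= 1.00862^(381/2) = 5.13.

5.13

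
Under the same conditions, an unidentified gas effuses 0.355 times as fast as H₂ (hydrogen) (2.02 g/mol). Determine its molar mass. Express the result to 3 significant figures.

From Graham's law, rate_X/rate_H₂ = √(M_H₂/M_X).
0.355 = √(2.02/M_X)
M_X = 2.02 / 0.355² = 2.02 / 0.1260 = 16.0 g/mol

16.0 g/mol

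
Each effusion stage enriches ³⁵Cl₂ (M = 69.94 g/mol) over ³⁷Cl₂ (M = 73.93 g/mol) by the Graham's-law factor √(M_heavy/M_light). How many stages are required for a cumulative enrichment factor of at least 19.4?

With α = √(73.93/69.94) per stage, ln α = ½ ln(1.05705) = 0.02774.
Need α^N ≥ 19.4 ⇒ N ≥ ln(19.4) / ln α = 2.965 / 0.02774 = 106.89.
So at least 107 stages are needed.

107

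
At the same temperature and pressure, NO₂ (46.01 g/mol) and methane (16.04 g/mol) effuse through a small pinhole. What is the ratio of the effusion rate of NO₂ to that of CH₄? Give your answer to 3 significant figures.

Using Graham's law: rate_NO₂/rate_CH₄ = √(M_CH₄/M_NO₂) = √(16.04/46.01) = √0.3486 = 0.590.

0.590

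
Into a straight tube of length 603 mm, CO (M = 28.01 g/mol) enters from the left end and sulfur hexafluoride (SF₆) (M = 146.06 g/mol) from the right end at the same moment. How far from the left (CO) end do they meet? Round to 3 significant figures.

The fronts meet when d_CO + d_SF₆ = L with d_CO/d_SF₆ = √(M_SF₆/M_CO) (Graham's law). Here √(M_SF₆/M_CO) = √(146.06/28.01) = 2.284.
With d_CO + d_SF₆ = 603 mm, d_SF₆ = 603/(1 + 2.284) = 183.6 mm.
d_CO = 603 − 183.6 = 419 mm.

419 mm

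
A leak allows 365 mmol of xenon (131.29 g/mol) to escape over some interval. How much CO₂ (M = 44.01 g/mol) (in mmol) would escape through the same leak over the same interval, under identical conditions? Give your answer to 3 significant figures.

By Graham's law, rate_CO₂/rate_Xe = √(M_Xe/M_CO₂) = √(131.29/44.01) = √2.983 = 1.727.
So the amount for CO₂ is 365 × 1.727 = 630 mmol.

630 mmol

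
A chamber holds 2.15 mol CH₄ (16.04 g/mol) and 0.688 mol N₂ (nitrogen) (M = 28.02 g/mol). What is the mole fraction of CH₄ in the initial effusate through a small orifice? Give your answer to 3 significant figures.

The effusion rate of species i is ∝ p_i/√M_i ∝ n_i/√M_i.
x_CH₄(eff) = (n_CH₄/√M_CH₄) / (n_CH₄/√M_CH₄ + n_N₂/√M_N₂)
= (2.15/√16.04) / (2.15/√16.04 + 0.688/√28.02) = 0.5368/(0.5368 + 0.1300) = 0.805.

0.805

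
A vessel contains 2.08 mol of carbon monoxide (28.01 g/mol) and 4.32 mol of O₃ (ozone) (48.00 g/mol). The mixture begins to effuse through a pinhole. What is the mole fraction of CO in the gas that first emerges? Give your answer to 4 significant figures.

0.3866

The effusion rate of species i is ∝ p_i/√M_i ∝ n_i/√M_i.
x_CO(eff) = (n_CO/√M_CO) / (n_CO/√M_CO + n_O₃/√M_O₃)
= (2.08/√28.01) / (2.08/√28.01 + 4.32/√48.00) = 0.3930/(0.3930 + 0.6235) = 0.3866.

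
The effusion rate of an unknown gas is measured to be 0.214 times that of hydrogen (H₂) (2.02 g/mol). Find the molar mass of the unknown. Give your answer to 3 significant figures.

By Graham's law, rate_X/rate_H₂ = √(M_H₂/M_X).
0.214 = √(2.02/M_X)
M_X = 2.02 / 0.214² = 2.02 / 0.04580 = 44.1 g/mol

44.1 g/mol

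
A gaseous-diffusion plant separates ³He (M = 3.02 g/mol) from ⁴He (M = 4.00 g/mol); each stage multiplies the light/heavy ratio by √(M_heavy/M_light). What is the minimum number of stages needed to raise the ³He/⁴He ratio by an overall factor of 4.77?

12

Single-stage factor α = √(4.00/3.02), so ln α = ½ ln(1.32450) = 0.1405.
Need α^N ≥ 4.77 ⇒ N ≥ ln(4.77) / ln α = 1.562 / 0.1405 = 11.12.
Rounding up, N = 12 stages.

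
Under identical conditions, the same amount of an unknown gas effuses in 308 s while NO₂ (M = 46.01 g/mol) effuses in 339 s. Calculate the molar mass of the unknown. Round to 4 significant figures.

37.98 g/mol

Graham's law gives t_X/t_NO₂ = √(M_X/M_NO₂).
308/339 = 0.9086 = √(M_X/46.01)
M_X = 46.01 × 0.9086² = 46.01 × 0.8255 = 37.98 g/mol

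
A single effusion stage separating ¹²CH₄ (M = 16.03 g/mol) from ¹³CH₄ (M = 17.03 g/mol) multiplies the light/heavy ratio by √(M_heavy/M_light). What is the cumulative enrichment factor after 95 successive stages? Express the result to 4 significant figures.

Each stage multiplies the ratio by α = √(17.03/16.03), so after 95 stages the overall factor is α^95 = (17.03/16.03)^(95/2).
= 1.06238^(95/2) = 17.72.

17.72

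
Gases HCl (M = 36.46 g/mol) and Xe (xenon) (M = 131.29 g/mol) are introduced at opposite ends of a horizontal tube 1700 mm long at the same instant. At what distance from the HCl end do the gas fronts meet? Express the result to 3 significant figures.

The fronts meet when d_HCl + d_Xe = L with d_HCl/d_Xe = √(M_Xe/M_HCl) (Graham's law). Here √(M_Xe/M_HCl) = √(131.29/36.46) = 1.898.
With d_HCl + d_Xe = 1700 mm, d_Xe = 1700/(1 + 1.898) = 586.7 mm.
d_HCl = 1700 − 586.7 = 1110 mm.

1110 mm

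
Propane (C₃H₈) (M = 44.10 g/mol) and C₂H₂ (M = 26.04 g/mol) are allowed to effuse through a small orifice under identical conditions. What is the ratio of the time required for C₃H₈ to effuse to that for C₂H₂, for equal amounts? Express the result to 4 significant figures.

Using Graham's law: t_C₃H₈/t_C₂H₂ = √(M_C₃H₈/M_C₂H₂) = √(44.10/26.04) = √1.694 = 1.301.

1.301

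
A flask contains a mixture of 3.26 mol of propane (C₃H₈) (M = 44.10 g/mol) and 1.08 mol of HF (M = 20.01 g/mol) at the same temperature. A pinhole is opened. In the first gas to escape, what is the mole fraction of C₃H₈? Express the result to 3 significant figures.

The effusion rate of species i is ∝ p_i/√M_i ∝ n_i/√M_i.
x_C₃H₈(eff) = (n_C₃H₈/√M_C₃H₈) / (n_C₃H₈/√M_C₃H₈ + n_HF/√M_HF)
= (3.26/√44.10) / (3.26/√44.10 + 1.08/√20.01) = 0.4909/(0.4909 + 0.2414) = 0.670.

0.670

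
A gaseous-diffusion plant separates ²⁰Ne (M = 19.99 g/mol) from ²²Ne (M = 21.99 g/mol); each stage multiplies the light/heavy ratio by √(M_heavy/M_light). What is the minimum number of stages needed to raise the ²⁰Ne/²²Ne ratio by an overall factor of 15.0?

57

Single-stage factor α = √(21.99/19.99), so ln α = ½ ln(1.10005) = 0.04768.
Need α^N ≥ 15.0 ⇒ N ≥ ln(15.0) / ln α = 2.708 / 0.04768 = 56.80.
Rounding up, N = 57 stages.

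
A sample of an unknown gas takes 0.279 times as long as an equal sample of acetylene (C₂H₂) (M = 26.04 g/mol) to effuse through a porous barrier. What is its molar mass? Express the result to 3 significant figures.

From Graham's law, t_X/t_C₂H₂ = √(M_X/M_C₂H₂).
0.279 = √(M_X/26.04)
M_X = 26.04 × 0.279² = 26.04 × 0.07784 = 2.03 g/mol

2.03 g/mol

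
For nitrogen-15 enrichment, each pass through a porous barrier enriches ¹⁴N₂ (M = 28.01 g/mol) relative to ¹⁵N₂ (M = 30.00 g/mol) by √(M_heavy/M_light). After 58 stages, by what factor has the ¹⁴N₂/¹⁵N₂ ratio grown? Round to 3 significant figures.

7.32

Overall factor = α^58 with α = √(30.00/28.01), i.e. (30.00/28.01)^(58/2).
= 1.07105^29 = 7.32.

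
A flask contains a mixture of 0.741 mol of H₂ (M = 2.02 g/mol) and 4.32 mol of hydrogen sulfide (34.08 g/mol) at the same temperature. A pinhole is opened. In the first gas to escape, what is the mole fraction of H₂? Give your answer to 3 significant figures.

0.413

The effusion rate of species i is ∝ p_i/√M_i ∝ n_i/√M_i.
So x_H₂ in the escaping gas = (n_H₂/√M_H₂) / Σ(n_i/√M_i)
= (0.741/√2.02) / (0.741/√2.02 + 4.32/√34.08) = 0.5214/(0.5214 + 0.7400) = 0.413.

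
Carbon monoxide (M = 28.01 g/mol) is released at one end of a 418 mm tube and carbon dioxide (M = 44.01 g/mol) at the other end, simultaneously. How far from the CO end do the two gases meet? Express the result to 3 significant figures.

233 mm

In equal time, each gas travels a distance ∝ its rate ∝ 1/√M, so d_CO/d_CO₂ = √(M_CO₂/M_CO) = √(44.01/28.01) = 1.253.
With d_CO + d_CO₂ = 418 mm, d_CO₂ = 418/(1 + 1.253) = 185.5 mm.
d_CO = 418 − 185.5 = 233 mm.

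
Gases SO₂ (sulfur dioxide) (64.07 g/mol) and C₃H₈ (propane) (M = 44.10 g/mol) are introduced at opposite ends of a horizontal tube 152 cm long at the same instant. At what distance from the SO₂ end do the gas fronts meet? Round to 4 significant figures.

68.92 cm

Graham's law gives d_SO₂/d_C₃H₈ = rate_SO₂/rate_C₃H₈ = √(M_C₃H₈/M_SO₂) = √(44.10/64.07) = 0.8296.
With d_SO₂ + d_C₃H₈ = 152 cm, d_C₃H₈ = 152/(1 + 0.8296) = 83.08 cm.
d_SO₂ = 152 − 83.08 = 68.92 cm.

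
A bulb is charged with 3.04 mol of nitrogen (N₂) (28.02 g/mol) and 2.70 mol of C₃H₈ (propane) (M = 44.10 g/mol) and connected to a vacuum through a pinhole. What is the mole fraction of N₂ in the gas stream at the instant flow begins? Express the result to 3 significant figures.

0.585

The effusion rate of species i is ∝ p_i/√M_i ∝ n_i/√M_i.
x_N₂(eff) = (n_N₂/√M_N₂) / (n_N₂/√M_N₂ + n_C₃H₈/√M_C₃H₈)
= (3.04/√28.02) / (3.04/√28.02 + 2.70/√44.10) = 0.5743/(0.5743 + 0.4066) = 0.585.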